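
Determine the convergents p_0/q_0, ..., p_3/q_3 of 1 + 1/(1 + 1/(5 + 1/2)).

Using the convergent recurrence p_i = a_i*p_{i-1} + p_{i-2}, q_i = a_i*q_{i-1} + q_{i-2} with p_{-2}=0, p_{-1}=1, q_{-2}=1, q_{-1}=0:
  i=0: a_0=1, p_0 = 1*1 + 0 = 1, q_0 = 1*0 + 1 = 1.
  i=1: a_1=1, p_1 = 1*1 + 1 = 2, q_1 = 1*1 + 0 = 1.
  i=2: a_2=5, p_2 = 5*2 + 1 = 11, q_2 = 5*1 + 1 = 6.
  i=3: a_3=2, p_3 = 2*11 + 2 = 24, q_3 = 2*6 + 1 = 13.

1/1, 2/1, 11/6, 24/13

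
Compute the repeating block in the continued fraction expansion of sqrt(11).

Write x_i = (sqrt(11) + m_i)/d_i with (m_0, d_0) = (0, 1). a_0 = floor(sqrt(11)) = 3, since 3^2 = 9 <= 11 < 16 = 4^2.
Iterate m_{i+1} = d_i*a_i - m_i, d_{i+1} = (11 - m_{i+1}^2)/d_i, a_{i+1} = floor((a_0 + m_{i+1})/d_{i+1}):
  m_1 = 1*3 - 0 = 3, d_1 = (11 - 3^2)/1 = 2/1 = 2, a_1 = floor((3 + 3)/2) = 3.
  m_2 = 2*3 - 3 = 3, d_2 = (11 - 3^2)/2 = 2/2 = 1, a_2 = floor((3 + 3)/1) = 6.
  m_3 = 1*6 - 3 = 3, d_3 = (11 - 3^2)/1 = 2/1 = 2: (m_3, d_3) = (m_1, d_1) = (3, 2), so from here the quotients repeat a_1, a_2; the period length is 2.
Hence the expansion of sqrt(11) is a_0 = 3 followed by the repeating block 3, 6 (period 2).

[3; (3, 6)]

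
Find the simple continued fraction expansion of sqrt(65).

[8; (16)]

Write x_i = (sqrt(65) + m_i)/d_i with (m_0, d_0) = (0, 1). a_0 = floor(sqrt(65)) = 8, since 8^2 = 64 <= 65 < 81 = 9^2.
Iterate m_{i+1} = d_i*a_i - m_i, d_{i+1} = (65 - m_{i+1}^2)/d_i, a_{i+1} = floor((a_0 + m_{i+1})/d_{i+1}):
  m_1 = 1*8 - 0 = 8, d_1 = (65 - 8^2)/1 = 1/1 = 1, a_1 = floor((8 + 8)/1) = 16.
  m_2 = 1*16 - 8 = 8, d_2 = (65 - 8^2)/1 = 1/1 = 1: (m_2, d_2) = (m_1, d_1) = (8, 1), so from here the quotient a_1 repeats; the period length is 1.
Hence the expansion of sqrt(65) is a_0 = 8 followed by the repeating block 16 (period 1).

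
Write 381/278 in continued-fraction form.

[1; 2, 1, 2, 3, 10]

Run the Euclidean algorithm on 381 and 278; the successive quotients are the partial quotients a_0, a_1, ... (each step inverts the fractional part left over by the previous one):
  381 = 1*278 + 103, so a_0 = 1.
  278 = 2*103 + 72, so a_1 = 2.
  103 = 1*72 + 31, so a_2 = 1.
  72 = 2*31 + 10, so a_3 = 2.
  31 = 3*10 + 1, so a_4 = 3.
  10 = 10*1 + 0, so a_5 = 10.
The remainder reaches 0 after 6 divisions, so the expansion has 6 partial quotients, read off in order.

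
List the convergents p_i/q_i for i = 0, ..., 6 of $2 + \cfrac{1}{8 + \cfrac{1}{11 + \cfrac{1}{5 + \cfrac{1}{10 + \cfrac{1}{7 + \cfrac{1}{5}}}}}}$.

Using the convergent recurrence p_i = a_i*p_{i-1} + p_{i-2}, q_i = a_i*q_{i-1} + q_{i-2} with p_{-2}=0, p_{-1}=1, q_{-2}=1, q_{-1}=0:
  i=0: a_0=2, p_0 = 2*1 + 0 = 2, q_0 = 2*0 + 1 = 1.
  i=1: a_1=8, p_1 = 8*2 + 1 = 17, q_1 = 8*1 + 0 = 8.
  i=2: a_2=11, p_2 = 11*17 + 2 = 189, q_2 = 11*8 + 1 = 89.
  i=3: a_3=5, p_3 = 5*189 + 17 = 962, q_3 = 5*89 + 8 = 453.
  i=4: a_4=10, p_4 = 10*962 + 189 = 9809, q_4 = 10*453 + 89 = 4619.
  i=5: a_5=7, p_5 = 7*9809 + 962 = 69625, q_5 = 7*4619 + 453 = 32786.
  i=6: a_6=5, p_6 = 5*69625 + 9809 = 357934, q_6 = 5*32786 + 4619 = 168549.

2/1, 17/8, 189/89, 962/453, 9809/4619, 69625/32786, 357934/168549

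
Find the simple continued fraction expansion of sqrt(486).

Write x_i = (sqrt(486) + m_i)/d_i with (m_0, d_0) = (0, 1). a_0 = floor(sqrt(486)) = 22, since 22^2 = 484 <= 486 < 529 = 23^2.
Iterate m_{i+1} = d_i*a_i - m_i, d_{i+1} = (486 - m_{i+1}^2)/d_i, a_{i+1} = floor((a_0 + m_{i+1})/d_{i+1}):
  m_1 = 1*22 - 0 = 22, d_1 = (486 - 22^2)/1 = 2/1 = 2, a_1 = floor((22 + 22)/2) = 22.
  m_2 = 2*22 - 22 = 22, d_2 = (486 - 22^2)/2 = 2/2 = 1, a_2 = floor((22 + 22)/1) = 44.
  m_3 = 1*44 - 22 = 22, d_3 = (486 - 22^2)/1 = 2/1 = 2: (m_3, d_3) = (m_1, d_1) = (22, 2), so from here the quotients repeat a_1, a_2; the period length is 2.
Hence the expansion of sqrt(486) is a_0 = 22 followed by the repeating block 22, 44 (period 2).

[22; (22, 44)]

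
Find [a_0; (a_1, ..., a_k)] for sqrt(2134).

[46; (5, 8, 5, 92)]

Write x_i = (sqrt(2134) + m_i)/d_i with (m_0, d_0) = (0, 1). a_0 = floor(sqrt(2134)) = 46, since 46^2 = 2116 <= 2134 < 2209 = 47^2.
Iterate m_{i+1} = d_i*a_i - m_i, d_{i+1} = (2134 - m_{i+1}^2)/d_i, a_{i+1} = floor((a_0 + m_{i+1})/d_{i+1}):
  m_1 = 1*46 - 0 = 46, d_1 = (2134 - 46^2)/1 = 18/1 = 18, a_1 = floor((46 + 46)/18) = 5.
  m_2 = 18*5 - 46 = 44, d_2 = (2134 - 44^2)/18 = 198/18 = 11, a_2 = floor((46 + 44)/11) = 8.
  m_3 = 11*8 - 44 = 44, d_3 = (2134 - 44^2)/11 = 198/11 = 18, a_3 = floor((46 + 44)/18) = 5.
  m_4 = 18*5 - 44 = 46, d_4 = (2134 - 46^2)/18 = 18/18 = 1, a_4 = floor((46 + 46)/1) = 92.
  m_5 = 1*92 - 46 = 46, d_5 = (2134 - 46^2)/1 = 18/1 = 18: (m_5, d_5) = (m_1, d_1) = (46, 18), so from here the quotients repeat a_1, ..., a_4; the period length is 4.
Hence the expansion of sqrt(2134) is a_0 = 46 followed by the repeating block 5, 8, 5, 92 (period 4).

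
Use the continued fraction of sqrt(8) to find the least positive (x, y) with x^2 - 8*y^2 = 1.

First expand sqrt(8) as a continued fraction. With x_i = (sqrt(8) + m_i)/d_i and (m_0, d_0) = (0, 1): a_0 = floor(sqrt(8)) = 2, since 2^2 = 4 <= 8 < 9 = 3^2.
Iterate m_{i+1} = d_i*a_i - m_i, d_{i+1} = (8 - m_{i+1}^2)/d_i, a_{i+1} = floor((a_0 + m_{i+1})/d_{i+1}):
  m_1 = 1*2 - 0 = 2, d_1 = (8 - 2^2)/1 = 4/1 = 4, a_1 = floor((2 + 2)/4) = 1.
  m_2 = 4*1 - 2 = 2, d_2 = (8 - 2^2)/4 = 4/4 = 1, a_2 = floor((2 + 2)/1) = 4.
  m_3 = 1*4 - 2 = 2, d_3 = (8 - 2^2)/1 = 4/1 = 4: (m_3, d_3) = (m_1, d_1) = (2, 4), so from here the quotients repeat a_1, a_2; the period length is 2.
So sqrt(8) = [2; (1, 4)] with period length k = 2.
k is even, so the fundamental solution of x^2 - 8y^2 = 1 is (p_{k-1}, q_{k-1}) = (p_1, q_1); compute convergents through index 1.
Convergents (p_i = a_i*p_{i-1} + p_{i-2}, q_i = a_i*q_{i-1} + q_{i-2} with p_{-2}=0, p_{-1}=1, q_{-2}=1, q_{-1}=0):
  i=0: a_0=2, p_0 = 2*1 + 0 = 2, q_0 = 2*0 + 1 = 1.
  i=1: a_1=1, p_1 = 1*2 + 1 = 3, q_1 = 1*1 + 0 = 1.
Check: 3^2 - 8*1^2 = 9 - 8 = 1, so (x, y) = (3, 1) solves the equation, and by the theorem it is the least positive solution.

(x, y) = (3, 1)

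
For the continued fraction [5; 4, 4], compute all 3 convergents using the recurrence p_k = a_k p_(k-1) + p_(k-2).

Using the convergent recurrence p_i = a_i*p_{i-1} + p_{i-2}, q_i = a_i*q_{i-1} + q_{i-2} with p_{-2}=0, p_{-1}=1, q_{-2}=1, q_{-1}=0:
  i=0: a_0=5, p_0 = 5*1 + 0 = 5, q_0 = 5*0 + 1 = 1.
  i=1: a_1=4, p_1 = 4*5 + 1 = 21, q_1 = 4*1 + 0 = 4.
  i=2: a_2=4, p_2 = 4*21 + 5 = 89, q_2 = 4*4 + 1 = 17.

5/1, 21/4, 89/17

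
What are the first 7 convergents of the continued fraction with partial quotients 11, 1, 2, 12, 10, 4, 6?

Using the convergent recurrence p_i = a_i*p_{i-1} + p_{i-2}, q_i = a_i*q_{i-1} + q_{i-2} with p_{-2}=0, p_{-1}=1, q_{-2}=1, q_{-1}=0:
  i=0: a_0=11, p_0 = 11*1 + 0 = 11, q_0 = 11*0 + 1 = 1.
  i=1: a_1=1, p_1 = 1*11 + 1 = 12, q_1 = 1*1 + 0 = 1.
  i=2: a_2=2, p_2 = 2*12 + 11 = 35, q_2 = 2*1 + 1 = 3.
  i=3: a_3=12, p_3 = 12*35 + 12 = 432, q_3 = 12*3 + 1 = 37.
  i=4: a_4=10, p_4 = 10*432 + 35 = 4355, q_4 = 10*37 + 3 = 373.
  i=5: a_5=4, p_5 = 4*4355 + 432 = 17852, q_5 = 4*373 + 37 = 1529.
  i=6: a_6=6, p_6 = 6*17852 + 4355 = 111467, q_6 = 6*1529 + 373 = 9547.

11/1, 12/1, 35/3, 432/37, 4355/373, 17852/1529, 111467/9547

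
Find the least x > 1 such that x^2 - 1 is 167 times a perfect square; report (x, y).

First expand sqrt(167) as a continued fraction. With x_i = (sqrt(167) + m_i)/d_i and (m_0, d_0) = (0, 1): a_0 = floor(sqrt(167)) = 12, since 12^2 = 144 <= 167 < 169 = 13^2.
Iterate m_{i+1} = d_i*a_i - m_i, d_{i+1} = (167 - m_{i+1}^2)/d_i, a_{i+1} = floor((a_0 + m_{i+1})/d_{i+1}):
  m_1 = 1*12 - 0 = 12, d_1 = (167 - 12^2)/1 = 23/1 = 23, a_1 = floor((12 + 12)/23) = 1.
  m_2 = 23*1 - 12 = 11, d_2 = (167 - 11^2)/23 = 46/23 = 2, a_2 = floor((12 + 11)/2) = 11.
  m_3 = 2*11 - 11 = 11, d_3 = (167 - 11^2)/2 = 46/2 = 23, a_3 = floor((12 + 11)/23) = 1.
  m_4 = 23*1 - 11 = 12, d_4 = (167 - 12^2)/23 = 23/23 = 1, a_4 = floor((12 + 12)/1) = 24.
  m_5 = 1*24 - 12 = 12, d_5 = (167 - 12^2)/1 = 23/1 = 23: (m_5, d_5) = (m_1, d_1) = (12, 23), so from here the quotients repeat a_1, ..., a_4; the period length is 4.
So sqrt(167) = [12; (1, 11, 1, 24)] with period length k = 4.
k is even, so the fundamental solution of x^2 - 167y^2 = 1 is (p_{k-1}, q_{k-1}) = (p_3, q_3); compute convergents through index 3.
Convergents (p_i = a_i*p_{i-1} + p_{i-2}, q_i = a_i*q_{i-1} + q_{i-2} with p_{-2}=0, p_{-1}=1, q_{-2}=1, q_{-1}=0):
  i=0: a_0=12, p_0 = 12*1 + 0 = 12, q_0 = 12*0 + 1 = 1.
  i=1: a_1=1, p_1 = 1*12 + 1 = 13, q_1 = 1*1 + 0 = 1.
  i=2: a_2=11, p_2 = 11*13 + 12 = 155, q_2 = 11*1 + 1 = 12.
  i=3: a_3=1, p_3 = 1*155 + 13 = 168, q_3 = 1*12 + 1 = 13.
Check: 168^2 - 167*13^2 = 28224 - 28223 = 1, so (x, y) = (168, 13) solves the equation, and by the theorem it is the least positive solution.

(x, y) = (168, 13)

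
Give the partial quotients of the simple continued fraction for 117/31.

Run the Euclidean algorithm on 117 and 31; the successive quotients are the partial quotients a_0, a_1, ... (each step inverts the fractional part left over by the previous one):
  117 = 3*31 + 24, so a_0 = 3.
  31 = 1*24 + 7, so a_1 = 1.
  24 = 3*7 + 3, so a_2 = 3.
  7 = 2*3 + 1, so a_3 = 2.
  3 = 3*1 + 0, so a_4 = 3.
The remainder reaches 0 after 5 divisions, so the expansion has 5 partial quotients, read off in order.

[3; 1, 3, 2, 3]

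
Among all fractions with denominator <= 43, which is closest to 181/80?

95/42

Expand x = 181/80 as a continued fraction with the Euclidean algorithm:
  181 = 2*80 + 21, so a_0 = 2.
  80 = 3*21 + 17, so a_1 = 3.
  21 = 1*17 + 4, so a_2 = 1.
  17 = 4*4 + 1, so a_3 = 4.
  4 = 4*1 + 0, so a_4 = 4.
so x = [2; 3, 1, 4, 4].
Convergents (p_i = a_i*p_{i-1} + p_{i-2}, q_i = a_i*q_{i-1} + q_{i-2} with p_{-2}=0, p_{-1}=1, q_{-2}=1, q_{-1}=0), until the denominator exceeds 43:
  i=0: a_0=2, p_0 = 2*1 + 0 = 2, q_0 = 2*0 + 1 = 1.
  i=1: a_1=3, p_1 = 3*2 + 1 = 7, q_1 = 3*1 + 0 = 3.
  i=2: a_2=1, p_2 = 1*7 + 2 = 9, q_2 = 1*3 + 1 = 4.
  i=3: a_3=4, p_3 = 4*9 + 7 = 43, q_3 = 4*4 + 3 = 19.
  i=4: a_4=4, p_4 = 4*43 + 9 = 181, q_4 = 4*19 + 4 = 80.
q_4 = 80 > 43, so the last convergent with denominator <= 43 is p_3/q_3 = 43/19.
The closest fraction with denominator <= 43 is either p_3/q_3 or the intermediate fraction (k*p_3 + p_2)/(k*q_3 + q_2) with the largest k >= 1 whose denominator stays <= 43; these approach x as k grows, and every other convergent or intermediate fraction in range is farther away.
Largest k: floor((43 - q_2)/q_3) = floor((43 - 4)/19) = 2.
That gives (2*43 + 9)/(2*19 + 4) = 95/42.
Compare the errors: |x - 43/19| = |181*19 - 43*80|/(80*19) = 1/1520, and |x - 95/42| = |181*42 - 95*80|/(80*42) = 2/3360.
Cross-multiplying, 2*1520 = 3040 < 3360 = 1*3360, so 2/3360 is smaller: the intermediate fraction 95/42 is closer to x than 43/19.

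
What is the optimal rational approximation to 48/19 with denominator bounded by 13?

33/13

Expand x = 48/19 as a continued fraction with the Euclidean algorithm:
  48 = 2*19 + 10, so a_0 = 2.
  19 = 1*10 + 9, so a_1 = 1.
  10 = 1*9 + 1, so a_2 = 1.
  9 = 9*1 + 0, so a_3 = 9.
so x = [2; 1, 1, 9].
Convergents (p_i = a_i*p_{i-1} + p_{i-2}, q_i = a_i*q_{i-1} + q_{i-2} with p_{-2}=0, p_{-1}=1, q_{-2}=1, q_{-1}=0), until the denominator exceeds 13:
  i=0: a_0=2, p_0 = 2*1 + 0 = 2, q_0 = 2*0 + 1 = 1.
  i=1: a_1=1, p_1 = 1*2 + 1 = 3, q_1 = 1*1 + 0 = 1.
  i=2: a_2=1, p_2 = 1*3 + 2 = 5, q_2 = 1*1 + 1 = 2.
  i=3: a_3=9, p_3 = 9*5 + 3 = 48, q_3 = 9*2 + 1 = 19.
q_3 = 19 > 13, so the last convergent with denominator <= 13 is p_2/q_2 = 5/2.
The closest fraction with denominator <= 13 is either p_2/q_2 or the intermediate fraction (k*p_2 + p_1)/(k*q_2 + q_1) with the largest k >= 1 whose denominator stays <= 13; these approach x as k grows, and every other convergent or intermediate fraction in range is farther away.
Largest k: floor((13 - q_1)/q_2) = floor((13 - 1)/2) = 6.
That gives (6*5 + 3)/(6*2 + 1) = 33/13.
Compare the errors: |x - 5/2| = |48*2 - 5*19|/(19*2) = 1/38, and |x - 33/13| = |48*13 - 33*19|/(19*13) = 3/247.
Cross-multiplying, 3*38 = 114 < 247 = 1*247, so 3/247 is smaller: the intermediate fraction 33/13 is closer to x than 5/2.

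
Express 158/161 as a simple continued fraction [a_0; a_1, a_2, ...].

Run the Euclidean algorithm on 158 and 161; the successive quotients are the partial quotients a_0, a_1, ... (each step inverts the fractional part left over by the previous one):
  158 = 0*161 + 158, so a_0 = 0.
  161 = 1*158 + 3, so a_1 = 1.
  158 = 52*3 + 2, so a_2 = 52.
  3 = 1*2 + 1, so a_3 = 1.
  2 = 2*1 + 0, so a_4 = 2.
The remainder reaches 0 after 5 divisions, so the expansion has 5 partial quotients, read off in order.

[0; 1, 52, 1, 2]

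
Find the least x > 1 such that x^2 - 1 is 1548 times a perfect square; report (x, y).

First expand sqrt(1548) as a continued fraction. With x_i = (sqrt(1548) + m_i)/d_i and (m_0, d_0) = (0, 1): a_0 = floor(sqrt(1548)) = 39, since 39^2 = 1521 <= 1548 < 1600 = 40^2.
Iterate m_{i+1} = d_i*a_i - m_i, d_{i+1} = (1548 - m_{i+1}^2)/d_i, a_{i+1} = floor((a_0 + m_{i+1})/d_{i+1}):
  m_1 = 1*39 - 0 = 39, d_1 = (1548 - 39^2)/1 = 27/1 = 27, a_1 = floor((39 + 39)/27) = 2.
  m_2 = 27*2 - 39 = 15, d_2 = (1548 - 15^2)/27 = 1323/27 = 49, a_2 = floor((39 + 15)/49) = 1.
  m_3 = 49*1 - 15 = 34, d_3 = (1548 - 34^2)/49 = 392/49 = 8, a_3 = floor((39 + 34)/8) = 9.
  m_4 = 8*9 - 34 = 38, d_4 = (1548 - 38^2)/8 = 104/8 = 13, a_4 = floor((39 + 38)/13) = 5.
  m_5 = 13*5 - 38 = 27, d_5 = (1548 - 27^2)/13 = 819/13 = 63, a_5 = floor((39 + 27)/63) = 1.
  m_6 = 63*1 - 27 = 36, d_6 = (1548 - 36^2)/63 = 252/63 = 4, a_6 = floor((39 + 36)/4) = 18.
  m_7 = 4*18 - 36 = 36, d_7 = (1548 - 36^2)/4 = 252/4 = 63, a_7 = floor((39 + 36)/63) = 1.
  m_8 = 63*1 - 36 = 27, d_8 = (1548 - 27^2)/63 = 819/63 = 13, a_8 = floor((39 + 27)/13) = 5.
  m_9 = 13*5 - 27 = 38, d_9 = (1548 - 38^2)/13 = 104/13 = 8, a_9 = floor((39 + 38)/8) = 9.
  m_10 = 8*9 - 38 = 34, d_10 = (1548 - 34^2)/8 = 392/8 = 49, a_10 = floor((39 + 34)/49) = 1.
  m_11 = 49*1 - 34 = 15, d_11 = (1548 - 15^2)/49 = 1323/49 = 27, a_11 = floor((39 + 15)/27) = 2.
  m_12 = 27*2 - 15 = 39, d_12 = (1548 - 39^2)/27 = 27/27 = 1, a_12 = floor((39 + 39)/1) = 78.
  m_13 = 1*78 - 39 = 39, d_13 = (1548 - 39^2)/1 = 27/1 = 27: (m_13, d_13) = (m_1, d_1) = (39, 27), so from here the quotients repeat a_1, ..., a_12; the period length is 12.
So sqrt(1548) = [39; (2, 1, 9, 5, 1, 18, 1, 5, 9, 1, 2, 78)] with period length k = 12.
k is even, so the fundamental solution of x^2 - 1548y^2 = 1 is (p_{k-1}, q_{k-1}) = (p_11, q_11); compute convergents through index 11.
Convergents (p_i = a_i*p_{i-1} + p_{i-2}, q_i = a_i*q_{i-1} + q_{i-2} with p_{-2}=0, p_{-1}=1, q_{-2}=1, q_{-1}=0):
  i=0: a_0=39, p_0 = 39*1 + 0 = 39, q_0 = 39*0 + 1 = 1.
  i=1: a_1=2, p_1 = 2*39 + 1 = 79, q_1 = 2*1 + 0 = 2.
  i=2: a_2=1, p_2 = 1*79 + 39 = 118, q_2 = 1*2 + 1 = 3.
  i=3: a_3=9, p_3 = 9*118 + 79 = 1141, q_3 = 9*3 + 2 = 29.
  i=4: a_4=5, p_4 = 5*1141 + 118 = 5823, q_4 = 5*29 + 3 = 148.
  i=5: a_5=1, p_5 = 1*5823 + 1141 = 6964, q_5 = 1*148 + 29 = 177.
  i=6: a_6=18, p_6 = 18*6964 + 5823 = 131175, q_6 = 18*177 + 148 = 3334.
  i=7: a_7=1, p_7 = 1*131175 + 6964 = 138139, q_7 = 1*3334 + 177 = 3511.
  i=8: a_8=5, p_8 = 5*138139 + 131175 = 821870, q_8 = 5*3511 + 3334 = 20889.
  i=9: a_9=9, p_9 = 9*821870 + 138139 = 7534969, q_9 = 9*20889 + 3511 = 191512.
  i=10: a_10=1, p_10 = 1*7534969 + 821870 = 8356839, q_10 = 1*191512 + 20889 = 212401.
  i=11: a_11=2, p_11 = 2*8356839 + 7534969 = 24248647, q_11 = 2*212401 + 191512 = 616314.
Check: 24248647^2 - 1548*616314^2 = 587996881330609 - 587996881330608 = 1, so (x, y) = (24248647, 616314) solves the equation, and by the theorem it is the least positive solution.

(x, y) = (24248647, 616314)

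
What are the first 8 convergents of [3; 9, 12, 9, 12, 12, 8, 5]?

Using the convergent recurrence p_i = a_i*p_{i-1} + p_{i-2}, q_i = a_i*q_{i-1} + q_{i-2} with p_{-2}=0, p_{-1}=1, q_{-2}=1, q_{-1}=0:
  i=0: a_0=3, p_0 = 3*1 + 0 = 3, q_0 = 3*0 + 1 = 1.
  i=1: a_1=9, p_1 = 9*3 + 1 = 28, q_1 = 9*1 + 0 = 9.
  i=2: a_2=12, p_2 = 12*28 + 3 = 339, q_2 = 12*9 + 1 = 109.
  i=3: a_3=9, p_3 = 9*339 + 28 = 3079, q_3 = 9*109 + 9 = 990.
  i=4: a_4=12, p_4 = 12*3079 + 339 = 37287, q_4 = 12*990 + 109 = 11989.
  i=5: a_5=12, p_5 = 12*37287 + 3079 = 450523, q_5 = 12*11989 + 990 = 144858.
  i=6: a_6=8, p_6 = 8*450523 + 37287 = 3641471, q_6 = 8*144858 + 11989 = 1170853.
  i=7: a_7=5, p_7 = 5*3641471 + 450523 = 18657878, q_7 = 5*1170853 + 144858 = 5999123.

3/1, 28/9, 339/109, 3079/990, 37287/11989, 450523/144858, 3641471/1170853, 18657878/5999123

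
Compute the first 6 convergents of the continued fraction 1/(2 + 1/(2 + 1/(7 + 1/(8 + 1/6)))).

0/1, 1/2, 2/5, 15/37, 122/301, 747/1843

Using the convergent recurrence p_i = a_i*p_{i-1} + p_{i-2}, q_i = a_i*q_{i-1} + q_{i-2} with p_{-2}=0, p_{-1}=1, q_{-2}=1, q_{-1}=0:
  i=0: a_0=0, p_0 = 0*1 + 0 = 0, q_0 = 0*0 + 1 = 1.
  i=1: a_1=2, p_1 = 2*0 + 1 = 1, q_1 = 2*1 + 0 = 2.
  i=2: a_2=2, p_2 = 2*1 + 0 = 2, q_2 = 2*2 + 1 = 5.
  i=3: a_3=7, p_3 = 7*2 + 1 = 15, q_3 = 7*5 + 2 = 37.
  i=4: a_4=8, p_4 = 8*15 + 2 = 122, q_4 = 8*37 + 5 = 301.
  i=5: a_5=6, p_5 = 6*122 + 15 = 747, q_5 = 6*301 + 37 = 1843.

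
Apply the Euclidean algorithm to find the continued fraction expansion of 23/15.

Run the Euclidean algorithm on 23 and 15; the successive quotients are the partial quotients a_0, a_1, ... (each step inverts the fractional part left over by the previous one):
  23 = 1*15 + 8, so a_0 = 1.
  15 = 1*8 + 7, so a_1 = 1.
  8 = 1*7 + 1, so a_2 = 1.
  7 = 7*1 + 0, so a_3 = 7.
The remainder reaches 0 after 4 divisions, so the expansion has 4 partial quotients, read off in order.

[1; 1, 1, 7]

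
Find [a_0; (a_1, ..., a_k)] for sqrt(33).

Write x_i = (sqrt(33) + m_i)/d_i with (m_0, d_0) = (0, 1). a_0 = floor(sqrt(33)) = 5, since 5^2 = 25 <= 33 < 36 = 6^2.
Iterate m_{i+1} = d_i*a_i - m_i, d_{i+1} = (33 - m_{i+1}^2)/d_i, a_{i+1} = floor((a_0 + m_{i+1})/d_{i+1}):
  m_1 = 1*5 - 0 = 5, d_1 = (33 - 5^2)/1 = 8/1 = 8, a_1 = floor((5 + 5)/8) = 1.
  m_2 = 8*1 - 5 = 3, d_2 = (33 - 3^2)/8 = 24/8 = 3, a_2 = floor((5 + 3)/3) = 2.
  m_3 = 3*2 - 3 = 3, d_3 = (33 - 3^2)/3 = 24/3 = 8, a_3 = floor((5 + 3)/8) = 1.
  m_4 = 8*1 - 3 = 5, d_4 = (33 - 5^2)/8 = 8/8 = 1, a_4 = floor((5 + 5)/1) = 10.
  m_5 = 1*10 - 5 = 5, d_5 = (33 - 5^2)/1 = 8/1 = 8: (m_5, d_5) = (m_1, d_1) = (5, 8), so from here the quotients repeat a_1, ..., a_4; the period length is 4.
Hence the expansion of sqrt(33) is a_0 = 5 followed by the repeating block 1, 2, 1, 10 (period 4).

[5; (1, 2, 1, 10)]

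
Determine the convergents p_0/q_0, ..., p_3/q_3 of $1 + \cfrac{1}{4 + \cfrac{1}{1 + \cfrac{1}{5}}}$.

Using the convergent recurrence p_i = a_i*p_{i-1} + p_{i-2}, q_i = a_i*q_{i-1} + q_{i-2} with p_{-2}=0, p_{-1}=1, q_{-2}=1, q_{-1}=0:
  i=0: a_0=1, p_0 = 1*1 + 0 = 1, q_0 = 1*0 + 1 = 1.
  i=1: a_1=4, p_1 = 4*1 + 1 = 5, q_1 = 4*1 + 0 = 4.
  i=2: a_2=1, p_2 = 1*5 + 1 = 6, q_2 = 1*4 + 1 = 5.
  i=3: a_3=5, p_3 = 5*6 + 5 = 35, q_3 = 5*5 + 4 = 29.

1/1, 5/4, 6/5, 35/29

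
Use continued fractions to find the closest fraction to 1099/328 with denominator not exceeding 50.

67/20

Expand x = 1099/328 as a continued fraction with the Euclidean algorithm:
  1099 = 3*328 + 115, so a_0 = 3.
  328 = 2*115 + 98, so a_1 = 2.
  115 = 1*98 + 17, so a_2 = 1.
  98 = 5*17 + 13, so a_3 = 5.
  17 = 1*13 + 4, so a_4 = 1.
  13 = 3*4 + 1, so a_5 = 3.
  4 = 4*1 + 0, so a_6 = 4.
so x = [3; 2, 1, 5, 1, 3, 4].
Convergents (p_i = a_i*p_{i-1} + p_{i-2}, q_i = a_i*q_{i-1} + q_{i-2} with p_{-2}=0, p_{-1}=1, q_{-2}=1, q_{-1}=0), until the denominator exceeds 50:
  i=0: a_0=3, p_0 = 3*1 + 0 = 3, q_0 = 3*0 + 1 = 1.
  i=1: a_1=2, p_1 = 2*3 + 1 = 7, q_1 = 2*1 + 0 = 2.
  i=2: a_2=1, p_2 = 1*7 + 3 = 10, q_2 = 1*2 + 1 = 3.
  i=3: a_3=5, p_3 = 5*10 + 7 = 57, q_3 = 5*3 + 2 = 17.
  i=4: a_4=1, p_4 = 1*57 + 10 = 67, q_4 = 1*17 + 3 = 20.
  i=5: a_5=3, p_5 = 3*67 + 57 = 258, q_5 = 3*20 + 17 = 77.
q_5 = 77 > 50, so the last convergent with denominator <= 50 is p_4/q_4 = 67/20.
The closest fraction with denominator <= 50 is either p_4/q_4 or the intermediate fraction (k*p_4 + p_3)/(k*q_4 + q_3) with the largest k >= 1 whose denominator stays <= 50; these approach x as k grows, and every other convergent or intermediate fraction in range is farther away.
Largest k: floor((50 - q_3)/q_4) = floor((50 - 17)/20) = 1.
That gives (1*67 + 57)/(1*20 + 17) = 124/37.
Compare the errors: |x - 67/20| = |1099*20 - 67*328|/(328*20) = 4/6560, and |x - 124/37| = |1099*37 - 124*328|/(328*37) = 9/12136.
Cross-multiplying, 4*12136 = 48544 < 59040 = 9*6560, so 4/6560 is smaller: the convergent 67/20 is closer to x than 124/37.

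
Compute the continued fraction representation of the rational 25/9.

Run the Euclidean algorithm on 25 and 9; the successive quotients are the partial quotients a_0, a_1, ... (each step inverts the fractional part left over by the previous one):
  25 = 2*9 + 7, so a_0 = 2.
  9 = 1*7 + 2, so a_1 = 1.
  7 = 3*2 + 1, so a_2 = 3.
  2 = 2*1 + 0, so a_3 = 2.
The remainder reaches 0 after 4 divisions, so the expansion has 4 partial quotients, read off in order.

[2; 1, 3, 2]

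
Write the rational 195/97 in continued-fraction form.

Run the Euclidean algorithm on 195 and 97; the successive quotients are the partial quotients a_0, a_1, ... (each step inverts the fractional part left over by the previous one):
  195 = 2*97 + 1, so a_0 = 2.
  97 = 97*1 + 0, so a_1 = 97.
The remainder reaches 0 after 2 divisions, so the expansion has 2 partial quotients, read off in order.

[2; 97]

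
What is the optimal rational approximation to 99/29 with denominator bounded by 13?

41/12

Expand x = 99/29 as a continued fraction with the Euclidean algorithm:
  99 = 3*29 + 12, so a_0 = 3.
  29 = 2*12 + 5, so a_1 = 2.
  12 = 2*5 + 2, so a_2 = 2.
  5 = 2*2 + 1, so a_3 = 2.
  2 = 2*1 + 0, so a_4 = 2.
so x = [3; 2, 2, 2, 2].
Convergents (p_i = a_i*p_{i-1} + p_{i-2}, q_i = a_i*q_{i-1} + q_{i-2} with p_{-2}=0, p_{-1}=1, q_{-2}=1, q_{-1}=0), until the denominator exceeds 13:
  i=0: a_0=3, p_0 = 3*1 + 0 = 3, q_0 = 3*0 + 1 = 1.
  i=1: a_1=2, p_1 = 2*3 + 1 = 7, q_1 = 2*1 + 0 = 2.
  i=2: a_2=2, p_2 = 2*7 + 3 = 17, q_2 = 2*2 + 1 = 5.
  i=3: a_3=2, p_3 = 2*17 + 7 = 41, q_3 = 2*5 + 2 = 12.
  i=4: a_4=2, p_4 = 2*41 + 17 = 99, q_4 = 2*12 + 5 = 29.
q_4 = 29 > 13, so the last convergent with denominator <= 13 is p_3/q_3 = 41/12.
The closest fraction with denominator <= 13 is either p_3/q_3 or the intermediate fraction (k*p_3 + p_2)/(k*q_3 + q_2) with the largest k >= 1 whose denominator stays <= 13; these approach x as k grows, and every other convergent or intermediate fraction in range is farther away.
Largest k: floor((13 - q_2)/q_3) = floor((13 - 5)/12) = 0.
Since k = 0, no intermediate fraction beyond p_3/q_3 has denominator <= 13, so the convergent 41/12 is the closest (its error is |99*12 - 41*29|/(29*12) = 1/348).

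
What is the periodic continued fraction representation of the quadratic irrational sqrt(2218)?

[47; (10, 2, 5, 15, 1, 1, 15, 5, 2, 10, 94)]

Write x_i = (sqrt(2218) + m_i)/d_i with (m_0, d_0) = (0, 1). a_0 = floor(sqrt(2218)) = 47, since 47^2 = 2209 <= 2218 < 2304 = 48^2.
Iterate m_{i+1} = d_i*a_i - m_i, d_{i+1} = (2218 - m_{i+1}^2)/d_i, a_{i+1} = floor((a_0 + m_{i+1})/d_{i+1}):
  m_1 = 1*47 - 0 = 47, d_1 = (2218 - 47^2)/1 = 9/1 = 9, a_1 = floor((47 + 47)/9) = 10.
  m_2 = 9*10 - 47 = 43, d_2 = (2218 - 43^2)/9 = 369/9 = 41, a_2 = floor((47 + 43)/41) = 2.
  m_3 = 41*2 - 43 = 39, d_3 = (2218 - 39^2)/41 = 697/41 = 17, a_3 = floor((47 + 39)/17) = 5.
  m_4 = 17*5 - 39 = 46, d_4 = (2218 - 46^2)/17 = 102/17 = 6, a_4 = floor((47 + 46)/6) = 15.
  m_5 = 6*15 - 46 = 44, d_5 = (2218 - 44^2)/6 = 282/6 = 47, a_5 = floor((47 + 44)/47) = 1.
  m_6 = 47*1 - 44 = 3, d_6 = (2218 - 3^2)/47 = 2209/47 = 47, a_6 = floor((47 + 3)/47) = 1.
  m_7 = 47*1 - 3 = 44, d_7 = (2218 - 44^2)/47 = 282/47 = 6, a_7 = floor((47 + 44)/6) = 15.
  m_8 = 6*15 - 44 = 46, d_8 = (2218 - 46^2)/6 = 102/6 = 17, a_8 = floor((47 + 46)/17) = 5.
  m_9 = 17*5 - 46 = 39, d_9 = (2218 - 39^2)/17 = 697/17 = 41, a_9 = floor((47 + 39)/41) = 2.
  m_10 = 41*2 - 39 = 43, d_10 = (2218 - 43^2)/41 = 369/41 = 9, a_10 = floor((47 + 43)/9) = 10.
  m_11 = 9*10 - 43 = 47, d_11 = (2218 - 47^2)/9 = 9/9 = 1, a_11 = floor((47 + 47)/1) = 94.
  m_12 = 1*94 - 47 = 47, d_12 = (2218 - 47^2)/1 = 9/1 = 9: (m_12, d_12) = (m_1, d_1) = (47, 9), so from here the quotients repeat a_1, ..., a_11; the period length is 11.
Hence the expansion of sqrt(2218) is a_0 = 47 followed by the repeating block 10, 2, 5, 15, 1, 1, 15, 5, 2, 10, 94 (period 11).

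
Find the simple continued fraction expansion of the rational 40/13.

[3; 13]

Run the Euclidean algorithm on 40 and 13; the successive quotients are the partial quotients a_0, a_1, ... (each step inverts the fractional part left over by the previous one):
  40 = 3*13 + 1, so a_0 = 3.
  13 = 13*1 + 0, so a_1 = 13.
The remainder reaches 0 after 2 divisions, so the expansion has 2 partial quotients, read off in order.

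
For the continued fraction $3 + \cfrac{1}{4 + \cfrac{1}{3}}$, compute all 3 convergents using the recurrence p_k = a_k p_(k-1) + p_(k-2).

3/1, 13/4, 42/13

Using the convergent recurrence p_i = a_i*p_{i-1} + p_{i-2}, q_i = a_i*q_{i-1} + q_{i-2} with p_{-2}=0, p_{-1}=1, q_{-2}=1, q_{-1}=0:
  i=0: a_0=3, p_0 = 3*1 + 0 = 3, q_0 = 3*0 + 1 = 1.
  i=1: a_1=4, p_1 = 4*3 + 1 = 13, q_1 = 4*1 + 0 = 4.
  i=2: a_2=3, p_2 = 3*13 + 3 = 42, q_2 = 3*4 + 1 = 13.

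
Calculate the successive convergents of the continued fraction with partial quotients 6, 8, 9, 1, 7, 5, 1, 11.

6/1, 49/8, 447/73, 496/81, 3919/640, 20091/3281, 24010/3921, 284201/46412

Using the convergent recurrence p_i = a_i*p_{i-1} + p_{i-2}, q_i = a_i*q_{i-1} + q_{i-2} with p_{-2}=0, p_{-1}=1, q_{-2}=1, q_{-1}=0:
  i=0: a_0=6, p_0 = 6*1 + 0 = 6, q_0 = 6*0 + 1 = 1.
  i=1: a_1=8, p_1 = 8*6 + 1 = 49, q_1 = 8*1 + 0 = 8.
  i=2: a_2=9, p_2 = 9*49 + 6 = 447, q_2 = 9*8 + 1 = 73.
  i=3: a_3=1, p_3 = 1*447 + 49 = 496, q_3 = 1*73 + 8 = 81.
  i=4: a_4=7, p_4 = 7*496 + 447 = 3919, q_4 = 7*81 + 73 = 640.
  i=5: a_5=5, p_5 = 5*3919 + 496 = 20091, q_5 = 5*640 + 81 = 3281.
  i=6: a_6=1, p_6 = 1*20091 + 3919 = 24010, q_6 = 1*3281 + 640 = 3921.
  i=7: a_7=11, p_7 = 11*24010 + 20091 = 284201, q_7 = 11*3921 + 3281 = 46412.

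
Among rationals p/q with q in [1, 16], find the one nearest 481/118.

Expand x = 481/118 as a continued fraction with the Euclidean algorithm:
  481 = 4*118 + 9, so a_0 = 4.
  118 = 13*9 + 1, so a_1 = 13.
  9 = 9*1 + 0, so a_2 = 9.
so x = [4; 13, 9].
Convergents (p_i = a_i*p_{i-1} + p_{i-2}, q_i = a_i*q_{i-1} + q_{i-2} with p_{-2}=0, p_{-1}=1, q_{-2}=1, q_{-1}=0), until the denominator exceeds 16:
  i=0: a_0=4, p_0 = 4*1 + 0 = 4, q_0 = 4*0 + 1 = 1.
  i=1: a_1=13, p_1 = 13*4 + 1 = 53, q_1 = 13*1 + 0 = 13.
  i=2: a_2=9, p_2 = 9*53 + 4 = 481, q_2 = 9*13 + 1 = 118.
q_2 = 118 > 16, so the last convergent with denominator <= 16 is p_1/q_1 = 53/13.
The closest fraction with denominator <= 16 is either p_1/q_1 or the intermediate fraction (k*p_1 + p_0)/(k*q_1 + q_0) with the largest k >= 1 whose denominator stays <= 16; these approach x as k grows, and every other convergent or intermediate fraction in range is farther away.
Largest k: floor((16 - q_0)/q_1) = floor((16 - 1)/13) = 1.
That gives (1*53 + 4)/(1*13 + 1) = 57/14.
Compare the errors: |x - 53/13| = |481*13 - 53*118|/(118*13) = 1/1534, and |x - 57/14| = |481*14 - 57*118|/(118*14) = 8/1652.
Cross-multiplying, 1*1652 = 1652 < 12272 = 8*1534, so 1/1534 is smaller: the convergent 53/13 is closer to x than 57/14.

53/13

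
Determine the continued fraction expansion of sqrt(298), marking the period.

Write x_i = (sqrt(298) + m_i)/d_i with (m_0, d_0) = (0, 1). a_0 = floor(sqrt(298)) = 17, since 17^2 = 289 <= 298 < 324 = 18^2.
Iterate m_{i+1} = d_i*a_i - m_i, d_{i+1} = (298 - m_{i+1}^2)/d_i, a_{i+1} = floor((a_0 + m_{i+1})/d_{i+1}):
  m_1 = 1*17 - 0 = 17, d_1 = (298 - 17^2)/1 = 9/1 = 9, a_1 = floor((17 + 17)/9) = 3.
  m_2 = 9*3 - 17 = 10, d_2 = (298 - 10^2)/9 = 198/9 = 22, a_2 = floor((17 + 10)/22) = 1.
  m_3 = 22*1 - 10 = 12, d_3 = (298 - 12^2)/22 = 154/22 = 7, a_3 = floor((17 + 12)/7) = 4.
  m_4 = 7*4 - 12 = 16, d_4 = (298 - 16^2)/7 = 42/7 = 6, a_4 = floor((17 + 16)/6) = 5.
  m_5 = 6*5 - 16 = 14, d_5 = (298 - 14^2)/6 = 102/6 = 17, a_5 = floor((17 + 14)/17) = 1.
  m_6 = 17*1 - 14 = 3, d_6 = (298 - 3^2)/17 = 289/17 = 17, a_6 = floor((17 + 3)/17) = 1.
  m_7 = 17*1 - 3 = 14, d_7 = (298 - 14^2)/17 = 102/17 = 6, a_7 = floor((17 + 14)/6) = 5.
  m_8 = 6*5 - 14 = 16, d_8 = (298 - 16^2)/6 = 42/6 = 7, a_8 = floor((17 + 16)/7) = 4.
  m_9 = 7*4 - 16 = 12, d_9 = (298 - 12^2)/7 = 154/7 = 22, a_9 = floor((17 + 12)/22) = 1.
  m_10 = 22*1 - 12 = 10, d_10 = (298 - 10^2)/22 = 198/22 = 9, a_10 = floor((17 + 10)/9) = 3.
  m_11 = 9*3 - 10 = 17, d_11 = (298 - 17^2)/9 = 9/9 = 1, a_11 = floor((17 + 17)/1) = 34.
  m_12 = 1*34 - 17 = 17, d_12 = (298 - 17^2)/1 = 9/1 = 9: (m_12, d_12) = (m_1, d_1) = (17, 9), so from here the quotients repeat a_1, ..., a_11; the period length is 11.
Hence the expansion of sqrt(298) is a_0 = 17 followed by the repeating block 3, 1, 4, 5, 1, 1, 5, 4, 1, 3, 34 (period 11).

[17; (3, 1, 4, 5, 1, 1, 5, 4, 1, 3, 34)]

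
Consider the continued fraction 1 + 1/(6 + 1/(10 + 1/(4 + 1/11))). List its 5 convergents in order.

Using the convergent recurrence p_i = a_i*p_{i-1} + p_{i-2}, q_i = a_i*q_{i-1} + q_{i-2} with p_{-2}=0, p_{-1}=1, q_{-2}=1, q_{-1}=0:
  i=0: a_0=1, p_0 = 1*1 + 0 = 1, q_0 = 1*0 + 1 = 1.
  i=1: a_1=6, p_1 = 6*1 + 1 = 7, q_1 = 6*1 + 0 = 6.
  i=2: a_2=10, p_2 = 10*7 + 1 = 71, q_2 = 10*6 + 1 = 61.
  i=3: a_3=4, p_3 = 4*71 + 7 = 291, q_3 = 4*61 + 6 = 250.
  i=4: a_4=11, p_4 = 11*291 + 71 = 3272, q_4 = 11*250 + 61 = 2811.

1/1, 7/6, 71/61, 291/250, 3272/2811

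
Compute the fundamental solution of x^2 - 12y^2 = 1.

(x, y) = (7, 2)

First expand sqrt(12) as a continued fraction. With x_i = (sqrt(12) + m_i)/d_i and (m_0, d_0) = (0, 1): a_0 = floor(sqrt(12)) = 3, since 3^2 = 9 <= 12 < 16 = 4^2.
Iterate m_{i+1} = d_i*a_i - m_i, d_{i+1} = (12 - m_{i+1}^2)/d_i, a_{i+1} = floor((a_0 + m_{i+1})/d_{i+1}):
  m_1 = 1*3 - 0 = 3, d_1 = (12 - 3^2)/1 = 3/1 = 3, a_1 = floor((3 + 3)/3) = 2.
  m_2 = 3*2 - 3 = 3, d_2 = (12 - 3^2)/3 = 3/3 = 1, a_2 = floor((3 + 3)/1) = 6.
  m_3 = 1*6 - 3 = 3, d_3 = (12 - 3^2)/1 = 3/1 = 3: (m_3, d_3) = (m_1, d_1) = (3, 3), so from here the quotients repeat a_1, a_2; the period length is 2.
So sqrt(12) = [3; (2, 6)] with period length k = 2.
k is even, so the fundamental solution of x^2 - 12y^2 = 1 is (p_{k-1}, q_{k-1}) = (p_1, q_1); compute convergents through index 1.
Convergents (p_i = a_i*p_{i-1} + p_{i-2}, q_i = a_i*q_{i-1} + q_{i-2} with p_{-2}=0, p_{-1}=1, q_{-2}=1, q_{-1}=0):
  i=0: a_0=3, p_0 = 3*1 + 0 = 3, q_0 = 3*0 + 1 = 1.
  i=1: a_1=2, p_1 = 2*3 + 1 = 7, q_1 = 2*1 + 0 = 2.
Check: 7^2 - 12*2^2 = 49 - 48 = 1, so (x, y) = (7, 2) solves the equation, and by the theorem it is the least positive solution.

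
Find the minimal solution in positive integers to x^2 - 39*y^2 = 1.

First expand sqrt(39) as a continued fraction. With x_i = (sqrt(39) + m_i)/d_i and (m_0, d_0) = (0, 1): a_0 = floor(sqrt(39)) = 6, since 6^2 = 36 <= 39 < 49 = 7^2.
Iterate m_{i+1} = d_i*a_i - m_i, d_{i+1} = (39 - m_{i+1}^2)/d_i, a_{i+1} = floor((a_0 + m_{i+1})/d_{i+1}):
  m_1 = 1*6 - 0 = 6, d_1 = (39 - 6^2)/1 = 3/1 = 3, a_1 = floor((6 + 6)/3) = 4.
  m_2 = 3*4 - 6 = 6, d_2 = (39 - 6^2)/3 = 3/3 = 1, a_2 = floor((6 + 6)/1) = 12.
  m_3 = 1*12 - 6 = 6, d_3 = (39 - 6^2)/1 = 3/1 = 3: (m_3, d_3) = (m_1, d_1) = (6, 3), so from here the quotients repeat a_1, a_2; the period length is 2.
So sqrt(39) = [6; (4, 12)] with period length k = 2.
k is even, so the fundamental solution of x^2 - 39y^2 = 1 is (p_{k-1}, q_{k-1}) = (p_1, q_1); compute convergents through index 1.
Convergents (p_i = a_i*p_{i-1} + p_{i-2}, q_i = a_i*q_{i-1} + q_{i-2} with p_{-2}=0, p_{-1}=1, q_{-2}=1, q_{-1}=0):
  i=0: a_0=6, p_0 = 6*1 + 0 = 6, q_0 = 6*0 + 1 = 1.
  i=1: a_1=4, p_1 = 4*6 + 1 = 25, q_1 = 4*1 + 0 = 4.
Check: 25^2 - 39*4^2 = 625 - 624 = 1, so (x, y) = (25, 4) solves the equation, and by the theorem it is the least positive solution.

(x, y) = (25, 4)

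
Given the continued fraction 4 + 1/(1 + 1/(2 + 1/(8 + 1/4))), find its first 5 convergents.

4/1, 5/1, 14/3, 117/25, 482/103

Using the convergent recurrence p_i = a_i*p_{i-1} + p_{i-2}, q_i = a_i*q_{i-1} + q_{i-2} with p_{-2}=0, p_{-1}=1, q_{-2}=1, q_{-1}=0:
  i=0: a_0=4, p_0 = 4*1 + 0 = 4, q_0 = 4*0 + 1 = 1.
  i=1: a_1=1, p_1 = 1*4 + 1 = 5, q_1 = 1*1 + 0 = 1.
  i=2: a_2=2, p_2 = 2*5 + 4 = 14, q_2 = 2*1 + 1 = 3.
  i=3: a_3=8, p_3 = 8*14 + 5 = 117, q_3 = 8*3 + 1 = 25.
  i=4: a_4=4, p_4 = 4*117 + 14 = 482, q_4 = 4*25 + 3 = 103.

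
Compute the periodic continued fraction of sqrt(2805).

[52; (1, 25, 2, 25, 1, 104)]

Write x_i = (sqrt(2805) + m_i)/d_i with (m_0, d_0) = (0, 1). a_0 = floor(sqrt(2805)) = 52, since 52^2 = 2704 <= 2805 < 2809 = 53^2.
Iterate m_{i+1} = d_i*a_i - m_i, d_{i+1} = (2805 - m_{i+1}^2)/d_i, a_{i+1} = floor((a_0 + m_{i+1})/d_{i+1}):
  m_1 = 1*52 - 0 = 52, d_1 = (2805 - 52^2)/1 = 101/1 = 101, a_1 = floor((52 + 52)/101) = 1.
  m_2 = 101*1 - 52 = 49, d_2 = (2805 - 49^2)/101 = 404/101 = 4, a_2 = floor((52 + 49)/4) = 25.
  m_3 = 4*25 - 49 = 51, d_3 = (2805 - 51^2)/4 = 204/4 = 51, a_3 = floor((52 + 51)/51) = 2.
  m_4 = 51*2 - 51 = 51, d_4 = (2805 - 51^2)/51 = 204/51 = 4, a_4 = floor((52 + 51)/4) = 25.
  m_5 = 4*25 - 51 = 49, d_5 = (2805 - 49^2)/4 = 404/4 = 101, a_5 = floor((52 + 49)/101) = 1.
  m_6 = 101*1 - 49 = 52, d_6 = (2805 - 52^2)/101 = 101/101 = 1, a_6 = floor((52 + 52)/1) = 104.
  m_7 = 1*104 - 52 = 52, d_7 = (2805 - 52^2)/1 = 101/1 = 101: (m_7, d_7) = (m_1, d_1) = (52, 101), so from here the quotients repeat a_1, ..., a_6; the period length is 6.
Hence the expansion of sqrt(2805) is a_0 = 52 followed by the repeating block 1, 25, 2, 25, 1, 104 (period 6).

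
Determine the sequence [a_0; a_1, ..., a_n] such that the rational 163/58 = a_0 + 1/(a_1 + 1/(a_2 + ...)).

Run the Euclidean algorithm on 163 and 58; the successive quotients are the partial quotients a_0, a_1, ... (each step inverts the fractional part left over by the previous one):
  163 = 2*58 + 47, so a_0 = 2.
  58 = 1*47 + 11, so a_1 = 1.
  47 = 4*11 + 3, so a_2 = 4.
  11 = 3*3 + 2, so a_3 = 3.
  3 = 1*2 + 1, so a_4 = 1.
  2 = 2*1 + 0, so a_5 = 2.
The remainder reaches 0 after 6 divisions, so the expansion has 6 partial quotients, read off in order.

[2; 1, 4, 3, 1, 2]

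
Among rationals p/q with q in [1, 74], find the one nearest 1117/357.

97/31

Expand x = 1117/357 as a continued fraction with the Euclidean algorithm:
  1117 = 3*357 + 46, so a_0 = 3.
  357 = 7*46 + 35, so a_1 = 7.
  46 = 1*35 + 11, so a_2 = 1.
  35 = 3*11 + 2, so a_3 = 3.
  11 = 5*2 + 1, so a_4 = 5.
  2 = 2*1 + 0, so a_5 = 2.
so x = [3; 7, 1, 3, 5, 2].
Convergents (p_i = a_i*p_{i-1} + p_{i-2}, q_i = a_i*q_{i-1} + q_{i-2} with p_{-2}=0, p_{-1}=1, q_{-2}=1, q_{-1}=0), until the denominator exceeds 74:
  i=0: a_0=3, p_0 = 3*1 + 0 = 3, q_0 = 3*0 + 1 = 1.
  i=1: a_1=7, p_1 = 7*3 + 1 = 22, q_1 = 7*1 + 0 = 7.
  i=2: a_2=1, p_2 = 1*22 + 3 = 25, q_2 = 1*7 + 1 = 8.
  i=3: a_3=3, p_3 = 3*25 + 22 = 97, q_3 = 3*8 + 7 = 31.
  i=4: a_4=5, p_4 = 5*97 + 25 = 510, q_4 = 5*31 + 8 = 163.
q_4 = 163 > 74, so the last convergent with denominator <= 74 is p_3/q_3 = 97/31.
The closest fraction with denominator <= 74 is either p_3/q_3 or the intermediate fraction (k*p_3 + p_2)/(k*q_3 + q_2) with the largest k >= 1 whose denominator stays <= 74; these approach x as k grows, and every other convergent or intermediate fraction in range is farther away.
Largest k: floor((74 - q_2)/q_3) = floor((74 - 8)/31) = 2.
That gives (2*97 + 25)/(2*31 + 8) = 219/70.
Compare the errors: |x - 97/31| = |1117*31 - 97*357|/(357*31) = 2/11067, and |x - 219/70| = |1117*70 - 219*357|/(357*70) = 7/24990.
Cross-multiplying, 2*24990 = 49980 < 77469 = 7*11067, so 2/11067 is smaller: the convergent 97/31 is closer to x than 219/70.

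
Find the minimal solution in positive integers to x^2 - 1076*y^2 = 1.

First expand sqrt(1076) as a continued fraction. With x_i = (sqrt(1076) + m_i)/d_i and (m_0, d_0) = (0, 1): a_0 = floor(sqrt(1076)) = 32, since 32^2 = 1024 <= 1076 < 1089 = 33^2.
Iterate m_{i+1} = d_i*a_i - m_i, d_{i+1} = (1076 - m_{i+1}^2)/d_i, a_{i+1} = floor((a_0 + m_{i+1})/d_{i+1}):
  m_1 = 1*32 - 0 = 32, d_1 = (1076 - 32^2)/1 = 52/1 = 52, a_1 = floor((32 + 32)/52) = 1.
  m_2 = 52*1 - 32 = 20, d_2 = (1076 - 20^2)/52 = 676/52 = 13, a_2 = floor((32 + 20)/13) = 4.
  m_3 = 13*4 - 20 = 32, d_3 = (1076 - 32^2)/13 = 52/13 = 4, a_3 = floor((32 + 32)/4) = 16.
  m_4 = 4*16 - 32 = 32, d_4 = (1076 - 32^2)/4 = 52/4 = 13, a_4 = floor((32 + 32)/13) = 4.
  m_5 = 13*4 - 32 = 20, d_5 = (1076 - 20^2)/13 = 676/13 = 52, a_5 = floor((32 + 20)/52) = 1.
  m_6 = 52*1 - 20 = 32, d_6 = (1076 - 32^2)/52 = 52/52 = 1, a_6 = floor((32 + 32)/1) = 64.
  m_7 = 1*64 - 32 = 32, d_7 = (1076 - 32^2)/1 = 52/1 = 52: (m_7, d_7) = (m_1, d_1) = (32, 52), so from here the quotients repeat a_1, ..., a_6; the period length is 6.
So sqrt(1076) = [32; (1, 4, 16, 4, 1, 64)] with period length k = 6.
k is even, so the fundamental solution of x^2 - 1076y^2 = 1 is (p_{k-1}, q_{k-1}) = (p_5, q_5); compute convergents through index 5.
Convergents (p_i = a_i*p_{i-1} + p_{i-2}, q_i = a_i*q_{i-1} + q_{i-2} with p_{-2}=0, p_{-1}=1, q_{-2}=1, q_{-1}=0):
  i=0: a_0=32, p_0 = 32*1 + 0 = 32, q_0 = 32*0 + 1 = 1.
  i=1: a_1=1, p_1 = 1*32 + 1 = 33, q_1 = 1*1 + 0 = 1.
  i=2: a_2=4, p_2 = 4*33 + 32 = 164, q_2 = 4*1 + 1 = 5.
  i=3: a_3=16, p_3 = 16*164 + 33 = 2657, q_3 = 16*5 + 1 = 81.
  i=4: a_4=4, p_4 = 4*2657 + 164 = 10792, q_4 = 4*81 + 5 = 329.
  i=5: a_5=1, p_5 = 1*10792 + 2657 = 13449, q_5 = 1*329 + 81 = 410.
Check: 13449^2 - 1076*410^2 = 180875601 - 180875600 = 1, so (x, y) = (13449, 410) solves the equation, and by the theorem it is the least positive solution.

(x, y) = (13449, 410)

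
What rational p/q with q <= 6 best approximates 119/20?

6/1

Expand x = 119/20 as a continued fraction with the Euclidean algorithm:
  119 = 5*20 + 19, so a_0 = 5.
  20 = 1*19 + 1, so a_1 = 1.
  19 = 19*1 + 0, so a_2 = 19.
so x = [5; 1, 19].
Convergents (p_i = a_i*p_{i-1} + p_{i-2}, q_i = a_i*q_{i-1} + q_{i-2} with p_{-2}=0, p_{-1}=1, q_{-2}=1, q_{-1}=0), until the denominator exceeds 6:
  i=0: a_0=5, p_0 = 5*1 + 0 = 5, q_0 = 5*0 + 1 = 1.
  i=1: a_1=1, p_1 = 1*5 + 1 = 6, q_1 = 1*1 + 0 = 1.
  i=2: a_2=19, p_2 = 19*6 + 5 = 119, q_2 = 19*1 + 1 = 20.
q_2 = 20 > 6, so the last convergent with denominator <= 6 is p_1/q_1 = 6/1.
The closest fraction with denominator <= 6 is either p_1/q_1 or the intermediate fraction (k*p_1 + p_0)/(k*q_1 + q_0) with the largest k >= 1 whose denominator stays <= 6; these approach x as k grows, and every other convergent or intermediate fraction in range is farther away.
Largest k: floor((6 - q_0)/q_1) = floor((6 - 1)/1) = 5.
That gives (5*6 + 5)/(5*1 + 1) = 35/6.
Compare the errors: |x - 6/1| = |119*1 - 6*20|/(20*1) = 1/20, and |x - 35/6| = |119*6 - 35*20|/(20*6) = 14/120.
Cross-multiplying, 1*120 = 120 < 280 = 14*20, so 1/20 is smaller: the convergent 6/1 is closer to x than 35/6.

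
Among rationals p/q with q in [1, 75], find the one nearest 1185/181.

419/64

Expand x = 1185/181 as a continued fraction with the Euclidean algorithm:
  1185 = 6*181 + 99, so a_0 = 6.
  181 = 1*99 + 82, so a_1 = 1.
  99 = 1*82 + 17, so a_2 = 1.
  82 = 4*17 + 14, so a_3 = 4.
  17 = 1*14 + 3, so a_4 = 1.
  14 = 4*3 + 2, so a_5 = 4.
  3 = 1*2 + 1, so a_6 = 1.
  2 = 2*1 + 0, so a_7 = 2.
so x = [6; 1, 1, 4, 1, 4, 1, 2].
Convergents (p_i = a_i*p_{i-1} + p_{i-2}, q_i = a_i*q_{i-1} + q_{i-2} with p_{-2}=0, p_{-1}=1, q_{-2}=1, q_{-1}=0), until the denominator exceeds 75:
  i=0: a_0=6, p_0 = 6*1 + 0 = 6, q_0 = 6*0 + 1 = 1.
  i=1: a_1=1, p_1 = 1*6 + 1 = 7, q_1 = 1*1 + 0 = 1.
  i=2: a_2=1, p_2 = 1*7 + 6 = 13, q_2 = 1*1 + 1 = 2.
  i=3: a_3=4, p_3 = 4*13 + 7 = 59, q_3 = 4*2 + 1 = 9.
  i=4: a_4=1, p_4 = 1*59 + 13 = 72, q_4 = 1*9 + 2 = 11.
  i=5: a_5=4, p_5 = 4*72 + 59 = 347, q_5 = 4*11 + 9 = 53.
  i=6: a_6=1, p_6 = 1*347 + 72 = 419, q_6 = 1*53 + 11 = 64.
  i=7: a_7=2, p_7 = 2*419 + 347 = 1185, q_7 = 2*64 + 53 = 181.
q_7 = 181 > 75, so the last convergent with denominator <= 75 is p_6/q_6 = 419/64.
The closest fraction with denominator <= 75 is either p_6/q_6 or the intermediate fraction (k*p_6 + p_5)/(k*q_6 + q_5) with the largest k >= 1 whose denominator stays <= 75; these approach x as k grows, and every other convergent or intermediate fraction in range is farther away.
Largest k: floor((75 - q_5)/q_6) = floor((75 - 53)/64) = 0.
Since k = 0, no intermediate fraction beyond p_6/q_6 has denominator <= 75, so the convergent 419/64 is the closest (its error is |1185*64 - 419*181|/(181*64) = 1/11584).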